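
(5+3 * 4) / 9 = 17 / 9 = 1.89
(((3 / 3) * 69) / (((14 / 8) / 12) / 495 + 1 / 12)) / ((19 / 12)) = 19673280 / 37753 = 521.11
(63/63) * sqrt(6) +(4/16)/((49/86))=43/98 +sqrt(6)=2.89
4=4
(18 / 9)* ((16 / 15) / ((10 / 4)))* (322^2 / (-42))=-473984 / 225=-2106.60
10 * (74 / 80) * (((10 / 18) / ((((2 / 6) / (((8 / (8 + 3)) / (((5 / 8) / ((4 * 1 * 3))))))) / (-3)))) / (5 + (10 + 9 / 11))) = -1184 / 29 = -40.83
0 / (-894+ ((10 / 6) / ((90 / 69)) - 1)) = 0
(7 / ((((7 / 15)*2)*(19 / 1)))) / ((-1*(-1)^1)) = 0.39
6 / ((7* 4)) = 3 / 14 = 0.21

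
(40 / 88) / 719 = 5 / 7909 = 0.00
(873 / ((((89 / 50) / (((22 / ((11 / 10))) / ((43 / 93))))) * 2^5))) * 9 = 91337625 / 15308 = 5966.66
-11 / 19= -0.58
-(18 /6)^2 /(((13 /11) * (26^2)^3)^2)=-1089 /16127493675824287744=-0.00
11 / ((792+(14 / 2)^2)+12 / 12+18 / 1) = 11 / 860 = 0.01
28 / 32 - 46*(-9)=3319 / 8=414.88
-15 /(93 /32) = -160 /31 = -5.16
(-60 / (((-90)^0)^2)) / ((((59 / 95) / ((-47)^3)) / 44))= 26038808400 / 59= 441335735.59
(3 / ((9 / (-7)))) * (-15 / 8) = 35 / 8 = 4.38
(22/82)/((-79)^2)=11/255881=0.00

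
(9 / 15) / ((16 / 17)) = 51 / 80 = 0.64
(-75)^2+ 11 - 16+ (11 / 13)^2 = 949901 / 169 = 5620.72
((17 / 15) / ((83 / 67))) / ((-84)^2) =1139 / 8784720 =0.00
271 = 271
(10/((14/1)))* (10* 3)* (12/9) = 200/7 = 28.57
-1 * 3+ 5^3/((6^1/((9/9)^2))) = 107/6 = 17.83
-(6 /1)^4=-1296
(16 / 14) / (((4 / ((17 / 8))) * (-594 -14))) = -17 / 17024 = -0.00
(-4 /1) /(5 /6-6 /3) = 24 /7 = 3.43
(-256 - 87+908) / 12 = 565 / 12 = 47.08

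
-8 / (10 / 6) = -24 / 5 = -4.80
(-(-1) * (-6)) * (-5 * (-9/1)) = -270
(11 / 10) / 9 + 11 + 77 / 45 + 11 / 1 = 143 / 6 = 23.83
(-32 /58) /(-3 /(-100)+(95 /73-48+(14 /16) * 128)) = -116800 /13830651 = -0.01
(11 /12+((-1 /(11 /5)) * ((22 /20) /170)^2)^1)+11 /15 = 953689 /578000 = 1.65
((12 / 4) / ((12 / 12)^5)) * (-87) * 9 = -2349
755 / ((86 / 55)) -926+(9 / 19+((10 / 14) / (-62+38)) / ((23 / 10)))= -442.69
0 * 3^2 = 0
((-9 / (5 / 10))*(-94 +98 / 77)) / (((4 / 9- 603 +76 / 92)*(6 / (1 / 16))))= -158355 / 5480552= -0.03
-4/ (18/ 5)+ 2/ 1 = 8/ 9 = 0.89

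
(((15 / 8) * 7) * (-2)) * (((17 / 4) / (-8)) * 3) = 5355 / 128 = 41.84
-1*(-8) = 8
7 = 7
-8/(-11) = 8/11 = 0.73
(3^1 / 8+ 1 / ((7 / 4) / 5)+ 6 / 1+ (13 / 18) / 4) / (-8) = -593 / 504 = -1.18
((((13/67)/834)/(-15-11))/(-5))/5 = 1/2793900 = 0.00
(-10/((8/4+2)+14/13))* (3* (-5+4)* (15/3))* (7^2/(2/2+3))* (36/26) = 11025/22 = 501.14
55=55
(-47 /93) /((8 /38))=-893 /372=-2.40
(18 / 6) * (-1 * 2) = -6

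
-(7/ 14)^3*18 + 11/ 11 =-5/ 4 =-1.25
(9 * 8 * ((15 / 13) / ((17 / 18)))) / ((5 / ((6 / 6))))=3888 / 221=17.59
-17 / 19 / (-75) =17 / 1425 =0.01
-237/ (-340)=237/ 340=0.70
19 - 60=-41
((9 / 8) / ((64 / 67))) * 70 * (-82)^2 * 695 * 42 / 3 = 172598061825 / 32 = 5393689432.03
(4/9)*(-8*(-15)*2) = 320/3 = 106.67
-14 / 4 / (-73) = 7 / 146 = 0.05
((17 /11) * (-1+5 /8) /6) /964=-17 /169664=-0.00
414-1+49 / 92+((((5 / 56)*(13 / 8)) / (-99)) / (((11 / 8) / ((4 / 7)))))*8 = 2030095325 / 4909212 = 413.53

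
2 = 2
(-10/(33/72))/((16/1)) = -15/11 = -1.36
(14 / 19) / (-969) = -14 / 18411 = -0.00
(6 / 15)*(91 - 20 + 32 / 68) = 486 / 17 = 28.59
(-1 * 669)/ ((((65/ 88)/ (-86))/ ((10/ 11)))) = 920544/ 13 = 70811.08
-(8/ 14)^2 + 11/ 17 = 0.32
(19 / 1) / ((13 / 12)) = 228 / 13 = 17.54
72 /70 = 36 /35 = 1.03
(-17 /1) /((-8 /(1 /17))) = 1 /8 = 0.12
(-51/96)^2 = 289/1024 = 0.28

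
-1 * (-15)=15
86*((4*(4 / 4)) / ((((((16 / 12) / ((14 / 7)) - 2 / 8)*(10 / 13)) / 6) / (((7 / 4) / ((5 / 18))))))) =5071248 / 125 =40569.98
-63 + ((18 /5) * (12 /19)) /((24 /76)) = -55.80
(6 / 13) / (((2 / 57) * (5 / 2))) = 342 / 65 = 5.26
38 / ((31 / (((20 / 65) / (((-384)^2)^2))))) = 19 / 1095317323776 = 0.00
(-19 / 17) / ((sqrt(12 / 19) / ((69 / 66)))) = -437 *sqrt(57) / 2244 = -1.47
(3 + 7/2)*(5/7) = 65/14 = 4.64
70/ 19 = 3.68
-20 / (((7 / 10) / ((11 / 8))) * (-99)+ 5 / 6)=600 / 1487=0.40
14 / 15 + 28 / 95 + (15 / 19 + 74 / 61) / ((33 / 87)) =22627 / 3477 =6.51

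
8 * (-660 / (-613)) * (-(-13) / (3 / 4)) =91520 / 613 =149.30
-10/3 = -3.33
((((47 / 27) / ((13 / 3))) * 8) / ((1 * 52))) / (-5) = -94 / 7605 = -0.01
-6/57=-2/19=-0.11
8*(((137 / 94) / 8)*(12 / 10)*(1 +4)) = 411 / 47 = 8.74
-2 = -2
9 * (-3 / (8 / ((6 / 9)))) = -9 / 4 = -2.25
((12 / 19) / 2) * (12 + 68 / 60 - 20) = -206 / 95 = -2.17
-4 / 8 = -1 / 2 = -0.50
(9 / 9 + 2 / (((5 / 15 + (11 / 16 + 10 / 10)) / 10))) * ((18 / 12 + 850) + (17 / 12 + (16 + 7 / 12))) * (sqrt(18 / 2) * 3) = 16543107 / 194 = 85273.75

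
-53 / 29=-1.83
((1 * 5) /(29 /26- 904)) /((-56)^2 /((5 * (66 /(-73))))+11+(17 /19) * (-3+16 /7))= 19019 /2346927523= 0.00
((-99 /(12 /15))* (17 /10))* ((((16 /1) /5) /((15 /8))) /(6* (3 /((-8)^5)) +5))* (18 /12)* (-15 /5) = 661782528 /2047775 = 323.17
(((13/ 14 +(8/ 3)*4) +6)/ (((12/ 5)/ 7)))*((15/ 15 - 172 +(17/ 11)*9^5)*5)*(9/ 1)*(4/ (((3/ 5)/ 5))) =77129430000/ 11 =7011766363.64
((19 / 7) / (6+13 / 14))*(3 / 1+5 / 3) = 532 / 291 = 1.83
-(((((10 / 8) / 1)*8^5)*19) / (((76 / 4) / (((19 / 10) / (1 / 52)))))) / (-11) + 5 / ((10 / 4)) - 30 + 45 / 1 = 4047035 / 11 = 367912.27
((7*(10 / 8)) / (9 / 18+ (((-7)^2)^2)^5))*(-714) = -4165 / 53194844198408001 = -0.00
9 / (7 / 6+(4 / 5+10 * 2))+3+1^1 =2906 / 659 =4.41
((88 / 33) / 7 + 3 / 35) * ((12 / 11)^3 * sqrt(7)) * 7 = 28224 * sqrt(7) / 6655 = 11.22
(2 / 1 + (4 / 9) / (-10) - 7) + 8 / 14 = -4.47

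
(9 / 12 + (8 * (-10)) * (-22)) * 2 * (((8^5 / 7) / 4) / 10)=14424064 / 35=412116.11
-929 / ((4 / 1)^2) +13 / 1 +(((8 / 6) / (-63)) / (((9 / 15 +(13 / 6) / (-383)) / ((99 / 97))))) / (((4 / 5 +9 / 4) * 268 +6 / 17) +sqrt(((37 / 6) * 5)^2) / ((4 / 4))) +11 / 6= -4164008404304275 / 96323954404272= -43.23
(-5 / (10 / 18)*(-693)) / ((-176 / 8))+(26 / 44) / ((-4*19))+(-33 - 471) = -1316713 / 1672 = -787.51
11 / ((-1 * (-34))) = 11 / 34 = 0.32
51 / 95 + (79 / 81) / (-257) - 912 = -1802530718 / 1977615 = -911.47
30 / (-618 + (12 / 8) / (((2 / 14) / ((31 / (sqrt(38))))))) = -313120 / 6403183-4340 * sqrt(38) / 6403183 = -0.05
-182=-182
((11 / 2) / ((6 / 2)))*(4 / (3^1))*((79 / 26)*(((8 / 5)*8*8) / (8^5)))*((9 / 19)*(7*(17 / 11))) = 9401 / 79040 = 0.12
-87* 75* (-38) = 247950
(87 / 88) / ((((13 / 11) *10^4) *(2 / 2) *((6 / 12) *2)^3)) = 87 / 1040000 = 0.00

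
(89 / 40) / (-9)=-89 / 360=-0.25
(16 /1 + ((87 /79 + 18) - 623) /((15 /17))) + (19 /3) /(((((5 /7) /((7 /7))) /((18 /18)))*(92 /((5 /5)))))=-14572097 /21804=-668.32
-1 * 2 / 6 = -1 / 3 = -0.33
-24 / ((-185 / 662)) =15888 / 185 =85.88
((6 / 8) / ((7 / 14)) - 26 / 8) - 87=-88.75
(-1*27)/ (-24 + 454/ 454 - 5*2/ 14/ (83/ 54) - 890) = 15687/ 530723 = 0.03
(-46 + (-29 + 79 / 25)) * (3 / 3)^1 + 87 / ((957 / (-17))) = -20181 / 275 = -73.39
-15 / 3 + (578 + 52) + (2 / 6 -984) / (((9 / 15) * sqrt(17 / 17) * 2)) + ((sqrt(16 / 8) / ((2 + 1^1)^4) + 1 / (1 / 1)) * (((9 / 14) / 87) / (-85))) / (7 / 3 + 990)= -90022656628 / 462313215 -sqrt(2) / 924626430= -194.72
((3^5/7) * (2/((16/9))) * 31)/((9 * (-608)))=-7533/34048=-0.22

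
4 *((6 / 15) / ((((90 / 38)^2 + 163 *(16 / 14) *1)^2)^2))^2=26604917590016577201097543696 / 76435236871185017535344637866066552631004296025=0.00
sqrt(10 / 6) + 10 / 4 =sqrt(15) / 3 + 5 / 2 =3.79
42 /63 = 0.67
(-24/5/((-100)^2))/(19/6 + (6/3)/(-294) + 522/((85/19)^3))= -2166633/40578978425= -0.00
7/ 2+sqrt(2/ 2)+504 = 508.50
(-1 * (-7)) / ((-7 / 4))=-4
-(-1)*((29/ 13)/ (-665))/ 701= -29/ 6060145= -0.00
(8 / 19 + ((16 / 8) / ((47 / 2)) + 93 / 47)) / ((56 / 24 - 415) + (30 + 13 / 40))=-266280 / 40971733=-0.01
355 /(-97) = -355 /97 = -3.66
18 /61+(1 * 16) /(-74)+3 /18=3325 /13542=0.25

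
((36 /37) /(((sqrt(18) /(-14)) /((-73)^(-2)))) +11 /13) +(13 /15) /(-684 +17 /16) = 1800251 /2130765 - 84* sqrt(2) /197173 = 0.84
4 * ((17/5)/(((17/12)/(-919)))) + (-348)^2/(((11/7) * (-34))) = -11089.05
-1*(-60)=60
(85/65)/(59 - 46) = 17/169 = 0.10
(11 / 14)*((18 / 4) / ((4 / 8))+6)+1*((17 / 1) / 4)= 449 / 28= 16.04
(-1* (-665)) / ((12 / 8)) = 1330 / 3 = 443.33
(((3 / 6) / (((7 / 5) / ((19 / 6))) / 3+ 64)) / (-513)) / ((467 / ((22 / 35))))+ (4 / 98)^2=27941201 / 16771911786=0.00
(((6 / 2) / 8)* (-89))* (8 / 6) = -89 / 2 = -44.50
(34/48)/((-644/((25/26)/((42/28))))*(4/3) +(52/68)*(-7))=-7225/13717704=-0.00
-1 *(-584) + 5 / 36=584.14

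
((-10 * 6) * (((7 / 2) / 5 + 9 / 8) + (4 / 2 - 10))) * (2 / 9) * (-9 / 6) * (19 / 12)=-4693 / 24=-195.54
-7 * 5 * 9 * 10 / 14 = -225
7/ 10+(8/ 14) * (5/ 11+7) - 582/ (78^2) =949444/ 195195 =4.86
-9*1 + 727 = 718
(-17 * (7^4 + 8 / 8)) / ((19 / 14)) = -571676 / 19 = -30088.21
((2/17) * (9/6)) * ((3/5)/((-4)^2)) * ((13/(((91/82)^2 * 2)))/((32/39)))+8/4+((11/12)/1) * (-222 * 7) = -1422.46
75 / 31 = 2.42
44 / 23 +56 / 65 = 4148 / 1495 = 2.77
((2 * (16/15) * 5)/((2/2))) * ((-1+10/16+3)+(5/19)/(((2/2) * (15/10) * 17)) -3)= -11308/2907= -3.89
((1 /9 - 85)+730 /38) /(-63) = 11231 /10773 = 1.04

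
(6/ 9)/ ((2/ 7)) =7/ 3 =2.33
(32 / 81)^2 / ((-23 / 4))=-4096 / 150903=-0.03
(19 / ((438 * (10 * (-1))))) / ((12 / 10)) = -19 / 5256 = -0.00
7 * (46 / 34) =161 / 17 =9.47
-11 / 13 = -0.85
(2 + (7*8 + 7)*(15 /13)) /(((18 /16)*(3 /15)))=38840 /117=331.97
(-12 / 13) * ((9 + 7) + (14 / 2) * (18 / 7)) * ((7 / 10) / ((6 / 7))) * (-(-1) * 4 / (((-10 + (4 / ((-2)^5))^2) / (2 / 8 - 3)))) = -1172864 / 41535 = -28.24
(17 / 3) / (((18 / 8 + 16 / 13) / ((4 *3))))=3536 / 181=19.54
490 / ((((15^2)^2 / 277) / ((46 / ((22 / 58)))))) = 36212764 / 111375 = 325.14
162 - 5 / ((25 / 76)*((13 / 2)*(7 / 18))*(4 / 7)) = 9846 / 65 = 151.48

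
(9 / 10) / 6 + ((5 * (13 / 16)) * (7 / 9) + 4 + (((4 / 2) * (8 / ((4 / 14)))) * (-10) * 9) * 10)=-36282737 / 720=-50392.69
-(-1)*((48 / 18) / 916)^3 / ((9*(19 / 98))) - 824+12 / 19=-45652075610804 / 55445502213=-823.37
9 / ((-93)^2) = 1 / 961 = 0.00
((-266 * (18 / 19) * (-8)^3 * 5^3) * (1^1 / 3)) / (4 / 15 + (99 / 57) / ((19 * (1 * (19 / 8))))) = 138277440000 / 7849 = 17617204.74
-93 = -93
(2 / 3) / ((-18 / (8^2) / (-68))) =4352 / 27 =161.19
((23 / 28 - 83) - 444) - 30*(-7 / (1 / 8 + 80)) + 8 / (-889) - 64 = -1339297107 / 2279396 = -587.57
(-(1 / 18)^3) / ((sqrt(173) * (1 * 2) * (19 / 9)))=-sqrt(173) / 4259952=-0.00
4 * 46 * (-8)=-1472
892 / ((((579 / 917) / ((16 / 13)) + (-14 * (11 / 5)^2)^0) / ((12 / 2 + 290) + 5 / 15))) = 11634719936 / 66597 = 174703.36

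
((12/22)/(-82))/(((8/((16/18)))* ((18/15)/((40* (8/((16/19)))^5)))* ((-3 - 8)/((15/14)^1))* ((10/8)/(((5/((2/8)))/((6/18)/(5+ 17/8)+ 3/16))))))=282275286000/22260007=12680.83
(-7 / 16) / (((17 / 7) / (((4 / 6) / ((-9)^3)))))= 49 / 297432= 0.00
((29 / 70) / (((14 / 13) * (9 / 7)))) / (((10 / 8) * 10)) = 377 / 15750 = 0.02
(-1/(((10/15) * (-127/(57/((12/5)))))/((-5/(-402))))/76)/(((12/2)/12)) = 25/272288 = 0.00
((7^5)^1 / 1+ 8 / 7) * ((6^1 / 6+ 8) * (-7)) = -1058913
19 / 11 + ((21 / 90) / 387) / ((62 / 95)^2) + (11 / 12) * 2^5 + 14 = 4424344657 / 98183448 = 45.06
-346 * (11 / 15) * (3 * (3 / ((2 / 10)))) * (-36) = 411048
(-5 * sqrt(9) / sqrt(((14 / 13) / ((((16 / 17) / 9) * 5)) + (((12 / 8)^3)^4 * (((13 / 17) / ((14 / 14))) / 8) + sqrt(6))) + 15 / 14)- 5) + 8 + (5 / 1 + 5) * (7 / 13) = -1920 * sqrt(15470) / sqrt(253460480 * sqrt(6) + 3937069419) + 109 / 13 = 4.85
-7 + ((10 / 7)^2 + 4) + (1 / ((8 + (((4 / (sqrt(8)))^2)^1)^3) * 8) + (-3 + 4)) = 0.05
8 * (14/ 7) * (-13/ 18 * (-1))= 104/ 9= 11.56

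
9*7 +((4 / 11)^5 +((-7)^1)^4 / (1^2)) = 396830688 / 161051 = 2464.01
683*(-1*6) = -4098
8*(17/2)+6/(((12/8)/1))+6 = 78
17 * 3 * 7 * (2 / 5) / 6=119 / 5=23.80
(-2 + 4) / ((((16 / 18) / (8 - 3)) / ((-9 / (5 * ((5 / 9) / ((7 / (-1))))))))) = 5103 / 20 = 255.15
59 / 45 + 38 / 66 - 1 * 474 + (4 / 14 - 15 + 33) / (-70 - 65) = -4909024 / 10395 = -472.25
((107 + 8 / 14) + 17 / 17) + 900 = 7060 / 7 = 1008.57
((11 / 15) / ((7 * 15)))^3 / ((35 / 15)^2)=1331 / 21271359375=0.00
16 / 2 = 8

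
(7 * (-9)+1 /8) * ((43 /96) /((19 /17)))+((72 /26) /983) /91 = -427585619765 /16968876288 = -25.20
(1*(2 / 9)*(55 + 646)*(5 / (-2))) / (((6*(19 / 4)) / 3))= -7010 / 171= -40.99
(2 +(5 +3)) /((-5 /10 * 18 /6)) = -20 /3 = -6.67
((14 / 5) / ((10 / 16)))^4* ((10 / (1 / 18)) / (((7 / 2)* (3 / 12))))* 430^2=47881025224704 / 3125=15321928071.91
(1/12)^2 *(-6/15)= -1/360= -0.00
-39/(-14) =39/14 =2.79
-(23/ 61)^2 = -529/ 3721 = -0.14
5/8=0.62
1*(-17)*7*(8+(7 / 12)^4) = -20026391 / 20736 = -965.78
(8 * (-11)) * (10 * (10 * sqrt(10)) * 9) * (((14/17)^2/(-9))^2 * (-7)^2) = -69687.15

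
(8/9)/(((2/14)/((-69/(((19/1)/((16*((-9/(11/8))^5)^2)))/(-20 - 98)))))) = 3034740514021547182129152/492811067419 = 6158020212320.71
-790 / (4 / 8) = -1580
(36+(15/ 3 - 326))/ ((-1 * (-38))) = -15/ 2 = -7.50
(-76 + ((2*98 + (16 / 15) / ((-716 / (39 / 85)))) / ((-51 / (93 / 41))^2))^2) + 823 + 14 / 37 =37778493061494112683561533 / 50537849588038827908125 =747.53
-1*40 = -40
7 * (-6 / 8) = -21 / 4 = -5.25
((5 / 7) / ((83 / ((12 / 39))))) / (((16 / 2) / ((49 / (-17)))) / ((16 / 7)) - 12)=-8 / 39923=-0.00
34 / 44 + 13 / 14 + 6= 7.70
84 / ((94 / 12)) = 504 / 47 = 10.72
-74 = -74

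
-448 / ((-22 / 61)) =13664 / 11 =1242.18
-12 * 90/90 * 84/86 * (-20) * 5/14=3600/43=83.72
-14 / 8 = -7 / 4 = -1.75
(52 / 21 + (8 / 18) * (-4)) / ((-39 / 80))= -3520 / 2457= -1.43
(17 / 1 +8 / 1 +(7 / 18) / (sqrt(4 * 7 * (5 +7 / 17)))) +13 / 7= sqrt(2737) / 1656 +188 / 7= 26.89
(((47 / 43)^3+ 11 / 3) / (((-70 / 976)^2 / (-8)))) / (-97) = 2259597908992 / 28342257825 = 79.73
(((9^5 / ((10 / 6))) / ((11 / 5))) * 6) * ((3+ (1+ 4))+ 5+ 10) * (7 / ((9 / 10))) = 190137780 / 11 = 17285252.73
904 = 904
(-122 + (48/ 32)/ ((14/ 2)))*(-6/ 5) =1023/ 7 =146.14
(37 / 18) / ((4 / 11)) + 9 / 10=2359 / 360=6.55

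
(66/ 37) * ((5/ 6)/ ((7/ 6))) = 1.27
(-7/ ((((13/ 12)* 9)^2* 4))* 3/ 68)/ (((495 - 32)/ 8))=-56/ 3990597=-0.00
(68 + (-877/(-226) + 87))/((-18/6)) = -11969/226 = -52.96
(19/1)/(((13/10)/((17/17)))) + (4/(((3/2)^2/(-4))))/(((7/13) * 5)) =49034/4095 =11.97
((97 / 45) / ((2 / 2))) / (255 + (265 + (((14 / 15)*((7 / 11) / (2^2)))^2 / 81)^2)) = 0.00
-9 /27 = -1 /3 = -0.33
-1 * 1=-1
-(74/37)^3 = -8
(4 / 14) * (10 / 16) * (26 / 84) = 65 / 1176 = 0.06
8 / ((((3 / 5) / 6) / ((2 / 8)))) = 20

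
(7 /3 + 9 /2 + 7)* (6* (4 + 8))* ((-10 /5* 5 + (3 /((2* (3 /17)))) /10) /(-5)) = 45567 /25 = 1822.68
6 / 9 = 2 / 3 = 0.67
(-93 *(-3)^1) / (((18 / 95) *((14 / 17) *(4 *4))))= 50065 / 448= 111.75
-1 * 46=-46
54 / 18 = 3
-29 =-29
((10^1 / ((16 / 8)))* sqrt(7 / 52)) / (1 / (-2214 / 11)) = -5535* sqrt(91) / 143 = -369.23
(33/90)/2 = 0.18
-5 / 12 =-0.42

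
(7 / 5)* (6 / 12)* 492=1722 / 5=344.40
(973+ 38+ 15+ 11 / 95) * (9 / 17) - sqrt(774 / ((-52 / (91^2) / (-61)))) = 877329 / 1615 - 21 * sqrt(68198) / 2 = -2198.81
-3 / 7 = -0.43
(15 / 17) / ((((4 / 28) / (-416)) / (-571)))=24941280 / 17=1467134.12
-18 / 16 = -9 / 8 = -1.12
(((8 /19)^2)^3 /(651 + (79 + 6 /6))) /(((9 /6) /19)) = 524288 /5430085107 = 0.00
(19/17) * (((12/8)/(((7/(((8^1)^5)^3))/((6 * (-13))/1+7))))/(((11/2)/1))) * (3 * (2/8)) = -106793365382627328/1309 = -81583930773588.49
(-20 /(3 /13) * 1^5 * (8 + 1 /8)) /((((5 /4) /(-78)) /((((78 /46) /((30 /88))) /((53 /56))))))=281497216 /1219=230924.71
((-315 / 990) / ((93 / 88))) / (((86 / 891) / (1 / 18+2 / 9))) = -1155 / 1333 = -0.87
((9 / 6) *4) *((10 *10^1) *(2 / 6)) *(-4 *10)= -8000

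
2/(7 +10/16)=0.26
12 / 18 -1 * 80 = -238 / 3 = -79.33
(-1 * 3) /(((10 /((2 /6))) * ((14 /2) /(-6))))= 3 /35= 0.09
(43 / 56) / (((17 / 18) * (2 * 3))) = 129 / 952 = 0.14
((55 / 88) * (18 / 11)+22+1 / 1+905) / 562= 40877 / 24728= 1.65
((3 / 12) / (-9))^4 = 1 / 1679616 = 0.00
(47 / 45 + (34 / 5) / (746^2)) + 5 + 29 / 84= 1120129721 / 175302540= 6.39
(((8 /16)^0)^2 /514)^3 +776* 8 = 843026186753 /135796744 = 6208.00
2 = 2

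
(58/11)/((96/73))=2117/528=4.01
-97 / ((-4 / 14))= 679 / 2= 339.50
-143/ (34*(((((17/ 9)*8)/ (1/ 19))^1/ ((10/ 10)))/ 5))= -6435/ 87856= -0.07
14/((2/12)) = 84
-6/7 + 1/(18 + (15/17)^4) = -8739371/10878021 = -0.80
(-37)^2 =1369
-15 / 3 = -5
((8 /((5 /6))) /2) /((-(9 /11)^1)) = -88 /15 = -5.87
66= 66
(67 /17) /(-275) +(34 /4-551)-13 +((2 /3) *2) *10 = -15208177 /28050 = -542.18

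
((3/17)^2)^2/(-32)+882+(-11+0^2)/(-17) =2359025999/2672672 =882.65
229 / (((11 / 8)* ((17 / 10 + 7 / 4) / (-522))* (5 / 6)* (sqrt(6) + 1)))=7650432 / 1265-7650432* sqrt(6) / 1265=-8766.18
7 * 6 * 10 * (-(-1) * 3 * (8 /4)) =2520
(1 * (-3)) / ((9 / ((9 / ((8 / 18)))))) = -27 / 4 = -6.75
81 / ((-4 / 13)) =-1053 / 4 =-263.25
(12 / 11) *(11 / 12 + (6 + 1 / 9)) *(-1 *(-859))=19757 / 3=6585.67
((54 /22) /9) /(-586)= -3 /6446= -0.00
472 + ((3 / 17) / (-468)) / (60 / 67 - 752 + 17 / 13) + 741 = 161604220063 / 133226892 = 1213.00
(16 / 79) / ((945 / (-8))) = -128 / 74655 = -0.00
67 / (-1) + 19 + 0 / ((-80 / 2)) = -48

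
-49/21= -7/3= -2.33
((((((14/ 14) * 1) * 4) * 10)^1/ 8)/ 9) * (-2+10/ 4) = 5/ 18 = 0.28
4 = 4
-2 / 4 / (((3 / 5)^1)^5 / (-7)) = 21875 / 486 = 45.01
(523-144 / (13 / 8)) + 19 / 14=79305 / 182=435.74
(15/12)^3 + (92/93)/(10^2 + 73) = 2017013/1029696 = 1.96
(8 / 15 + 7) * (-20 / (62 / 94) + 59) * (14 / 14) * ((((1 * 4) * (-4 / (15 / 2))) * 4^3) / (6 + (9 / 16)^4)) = -1926158614528 / 398349225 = -4835.35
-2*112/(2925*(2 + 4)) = -112/8775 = -0.01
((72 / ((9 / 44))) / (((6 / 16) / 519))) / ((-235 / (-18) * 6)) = 1461504 / 235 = 6219.17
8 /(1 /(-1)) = -8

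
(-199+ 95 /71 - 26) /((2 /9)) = -71460 /71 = -1006.48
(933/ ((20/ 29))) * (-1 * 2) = -27057/ 10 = -2705.70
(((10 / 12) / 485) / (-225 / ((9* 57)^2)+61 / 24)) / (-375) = -12996 / 7206699875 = -0.00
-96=-96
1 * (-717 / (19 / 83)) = -59511 / 19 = -3132.16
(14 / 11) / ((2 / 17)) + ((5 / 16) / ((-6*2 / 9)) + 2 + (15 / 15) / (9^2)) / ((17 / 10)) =5750551 / 484704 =11.86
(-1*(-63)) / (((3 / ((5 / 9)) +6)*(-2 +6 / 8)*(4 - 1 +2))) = -84 / 95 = -0.88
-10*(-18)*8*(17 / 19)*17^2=7074720 / 19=372353.68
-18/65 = -0.28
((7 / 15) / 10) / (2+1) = 7 / 450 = 0.02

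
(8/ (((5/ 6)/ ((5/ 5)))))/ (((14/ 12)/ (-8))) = -2304/ 35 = -65.83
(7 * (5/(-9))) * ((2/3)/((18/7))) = -245/243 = -1.01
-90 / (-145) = 18 / 29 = 0.62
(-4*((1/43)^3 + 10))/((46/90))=-143112780/1828661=-78.26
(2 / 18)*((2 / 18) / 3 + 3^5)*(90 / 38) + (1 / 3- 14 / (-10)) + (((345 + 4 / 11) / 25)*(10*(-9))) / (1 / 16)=-111885200 / 5643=-19827.26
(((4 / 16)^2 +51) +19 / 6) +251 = 305.23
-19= -19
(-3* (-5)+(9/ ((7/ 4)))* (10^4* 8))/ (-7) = -2880105/ 49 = -58777.65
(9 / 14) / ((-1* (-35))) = 9 / 490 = 0.02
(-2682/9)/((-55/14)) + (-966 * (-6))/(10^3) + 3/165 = 224589/2750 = 81.67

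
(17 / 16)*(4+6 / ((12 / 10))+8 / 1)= 289 / 16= 18.06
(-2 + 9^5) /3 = 59047 /3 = 19682.33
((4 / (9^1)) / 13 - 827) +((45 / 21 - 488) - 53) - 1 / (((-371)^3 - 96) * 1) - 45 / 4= -230368655361661 / 167288635332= -1377.07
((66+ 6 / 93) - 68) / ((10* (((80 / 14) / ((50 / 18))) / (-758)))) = 13265 / 186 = 71.32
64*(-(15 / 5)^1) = -192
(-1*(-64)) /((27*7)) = 64 /189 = 0.34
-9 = -9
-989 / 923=-1.07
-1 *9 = -9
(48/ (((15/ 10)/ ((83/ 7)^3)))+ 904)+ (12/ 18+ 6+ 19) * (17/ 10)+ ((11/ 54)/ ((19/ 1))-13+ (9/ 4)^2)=764144417411/ 14076720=54284.27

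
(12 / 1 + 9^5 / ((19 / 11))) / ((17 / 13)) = 8446971 / 323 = 26151.61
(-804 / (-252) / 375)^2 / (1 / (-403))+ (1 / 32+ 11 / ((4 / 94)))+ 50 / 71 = 36522038659151 / 140899500000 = 259.21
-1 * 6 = -6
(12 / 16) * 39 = 117 / 4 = 29.25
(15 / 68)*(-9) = -135 / 68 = -1.99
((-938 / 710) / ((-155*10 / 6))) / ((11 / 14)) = 19698 / 3026375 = 0.01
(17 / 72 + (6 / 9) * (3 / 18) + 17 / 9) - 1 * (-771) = 55673 / 72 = 773.24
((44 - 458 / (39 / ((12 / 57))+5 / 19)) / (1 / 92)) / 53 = 2342192 / 32489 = 72.09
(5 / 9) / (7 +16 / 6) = 5 / 87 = 0.06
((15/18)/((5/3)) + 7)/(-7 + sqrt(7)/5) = -125/116 - 25 *sqrt(7)/812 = -1.16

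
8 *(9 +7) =128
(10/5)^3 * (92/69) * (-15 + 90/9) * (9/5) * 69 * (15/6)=-16560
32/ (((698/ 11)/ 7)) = 1232/ 349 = 3.53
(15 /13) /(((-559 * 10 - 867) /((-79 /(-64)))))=-1185 /5372224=-0.00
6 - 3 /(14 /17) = 33 /14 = 2.36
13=13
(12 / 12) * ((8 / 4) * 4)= 8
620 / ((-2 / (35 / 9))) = -10850 / 9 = -1205.56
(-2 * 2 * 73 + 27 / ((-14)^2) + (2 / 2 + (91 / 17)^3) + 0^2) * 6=-397155903 / 481474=-824.88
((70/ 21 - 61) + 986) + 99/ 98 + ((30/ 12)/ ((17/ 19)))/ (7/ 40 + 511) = 13567712939/ 14599158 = 929.35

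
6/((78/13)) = 1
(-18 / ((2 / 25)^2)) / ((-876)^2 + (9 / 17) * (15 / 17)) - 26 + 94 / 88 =-27035491917 / 1084217684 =-24.94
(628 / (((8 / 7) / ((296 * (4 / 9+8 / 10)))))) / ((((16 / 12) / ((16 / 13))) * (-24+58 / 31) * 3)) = -11525056 / 4095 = -2814.42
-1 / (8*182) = -1 / 1456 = -0.00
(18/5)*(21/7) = 54/5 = 10.80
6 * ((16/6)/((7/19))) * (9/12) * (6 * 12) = 16416/7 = 2345.14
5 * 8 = 40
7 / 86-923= -79371 / 86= -922.92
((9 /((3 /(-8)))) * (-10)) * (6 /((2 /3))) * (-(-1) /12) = 180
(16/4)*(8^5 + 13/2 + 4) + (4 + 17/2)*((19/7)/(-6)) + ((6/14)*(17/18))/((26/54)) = 20453033/156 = 131109.19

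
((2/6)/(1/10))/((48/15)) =25/24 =1.04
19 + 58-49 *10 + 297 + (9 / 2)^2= -383 / 4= -95.75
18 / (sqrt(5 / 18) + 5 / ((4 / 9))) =1.53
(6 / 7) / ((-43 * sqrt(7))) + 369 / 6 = 123 / 2-6 * sqrt(7) / 2107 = 61.49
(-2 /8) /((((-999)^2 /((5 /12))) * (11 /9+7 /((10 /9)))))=-25 /1801724472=-0.00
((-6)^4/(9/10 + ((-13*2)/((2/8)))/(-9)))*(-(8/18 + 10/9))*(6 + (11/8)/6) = -1130220/1121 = -1008.22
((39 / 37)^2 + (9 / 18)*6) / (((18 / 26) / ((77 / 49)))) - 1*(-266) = 1130786 / 4107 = 275.33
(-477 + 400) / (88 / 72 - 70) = 693 / 619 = 1.12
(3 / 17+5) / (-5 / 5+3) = 44 / 17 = 2.59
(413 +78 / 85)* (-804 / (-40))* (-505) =-4201471.08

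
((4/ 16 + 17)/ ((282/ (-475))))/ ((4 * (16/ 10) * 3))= -1.51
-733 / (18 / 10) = -3665 / 9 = -407.22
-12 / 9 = -4 / 3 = -1.33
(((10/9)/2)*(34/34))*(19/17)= 95/153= 0.62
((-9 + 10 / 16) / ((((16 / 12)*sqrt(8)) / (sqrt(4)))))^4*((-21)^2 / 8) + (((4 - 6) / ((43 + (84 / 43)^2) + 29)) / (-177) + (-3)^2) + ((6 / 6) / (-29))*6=64770988439806547647 / 3018072143167488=21461.05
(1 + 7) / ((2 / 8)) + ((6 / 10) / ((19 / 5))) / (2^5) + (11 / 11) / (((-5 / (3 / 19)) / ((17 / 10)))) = 25561 / 800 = 31.95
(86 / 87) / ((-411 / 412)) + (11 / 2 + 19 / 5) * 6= 54.81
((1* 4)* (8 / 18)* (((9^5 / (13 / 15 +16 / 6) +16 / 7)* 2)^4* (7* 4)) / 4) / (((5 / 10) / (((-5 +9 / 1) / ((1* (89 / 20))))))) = 27936680295847863293.75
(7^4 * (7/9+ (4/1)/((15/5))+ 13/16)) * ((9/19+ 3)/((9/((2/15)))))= 11119031/30780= 361.24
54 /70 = 27 /35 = 0.77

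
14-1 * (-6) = 20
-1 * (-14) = 14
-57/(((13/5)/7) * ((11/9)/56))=-1005480/143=-7031.33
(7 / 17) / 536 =7 / 9112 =0.00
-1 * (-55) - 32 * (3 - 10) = 279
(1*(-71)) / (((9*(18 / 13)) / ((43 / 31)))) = -39689 / 5022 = -7.90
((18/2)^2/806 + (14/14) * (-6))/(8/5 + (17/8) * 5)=-31700/65689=-0.48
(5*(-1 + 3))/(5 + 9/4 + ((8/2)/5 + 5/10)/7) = 1400/1041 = 1.34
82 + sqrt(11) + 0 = sqrt(11) + 82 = 85.32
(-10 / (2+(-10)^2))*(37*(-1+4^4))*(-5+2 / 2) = 3700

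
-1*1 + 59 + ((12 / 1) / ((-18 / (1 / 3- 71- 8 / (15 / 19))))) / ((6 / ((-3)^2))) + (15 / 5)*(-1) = 679 / 5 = 135.80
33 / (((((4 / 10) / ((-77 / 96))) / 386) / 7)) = -5721485 / 32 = -178796.41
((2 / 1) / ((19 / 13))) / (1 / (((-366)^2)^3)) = 62497099240857216 / 19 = 3289321012676695.58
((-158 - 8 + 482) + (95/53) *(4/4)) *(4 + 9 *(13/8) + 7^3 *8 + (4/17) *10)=878689.12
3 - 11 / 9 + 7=8.78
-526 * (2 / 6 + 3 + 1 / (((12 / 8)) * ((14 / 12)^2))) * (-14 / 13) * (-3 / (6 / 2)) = -591224 / 273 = -2165.66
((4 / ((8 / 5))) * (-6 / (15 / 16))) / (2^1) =-8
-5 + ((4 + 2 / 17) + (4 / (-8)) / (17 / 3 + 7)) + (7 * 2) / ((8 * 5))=-1847 / 3230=-0.57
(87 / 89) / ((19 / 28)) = 2436 / 1691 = 1.44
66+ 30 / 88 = 2919 / 44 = 66.34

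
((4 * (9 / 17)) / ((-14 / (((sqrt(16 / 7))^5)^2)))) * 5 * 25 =-2359296000 / 2000033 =-1179.63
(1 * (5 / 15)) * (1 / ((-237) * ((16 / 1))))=-1 / 11376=-0.00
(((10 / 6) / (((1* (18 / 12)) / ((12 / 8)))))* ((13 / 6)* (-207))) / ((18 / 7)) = -10465 / 36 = -290.69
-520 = -520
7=7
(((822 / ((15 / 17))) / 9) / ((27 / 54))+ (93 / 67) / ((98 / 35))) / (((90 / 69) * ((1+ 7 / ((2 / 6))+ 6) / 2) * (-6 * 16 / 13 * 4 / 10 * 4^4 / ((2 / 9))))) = -2619040567 / 784238837760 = -0.00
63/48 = 21/16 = 1.31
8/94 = 4/47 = 0.09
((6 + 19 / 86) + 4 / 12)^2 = 2859481 / 66564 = 42.96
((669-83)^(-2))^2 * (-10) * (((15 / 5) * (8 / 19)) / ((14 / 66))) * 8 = -3960 / 980216756533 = -0.00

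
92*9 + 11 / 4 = 3323 / 4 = 830.75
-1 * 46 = -46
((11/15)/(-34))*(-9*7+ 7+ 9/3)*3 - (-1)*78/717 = 143757/40630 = 3.54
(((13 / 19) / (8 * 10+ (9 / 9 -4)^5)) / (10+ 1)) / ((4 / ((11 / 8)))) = -13 / 99104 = -0.00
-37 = -37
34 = 34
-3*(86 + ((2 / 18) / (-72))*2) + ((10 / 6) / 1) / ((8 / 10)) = -13819 / 54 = -255.91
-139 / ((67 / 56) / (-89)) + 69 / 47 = 32565095 / 3149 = 10341.41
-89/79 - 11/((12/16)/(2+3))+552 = 113177/237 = 477.54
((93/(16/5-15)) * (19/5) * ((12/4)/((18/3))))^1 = -1767/118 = -14.97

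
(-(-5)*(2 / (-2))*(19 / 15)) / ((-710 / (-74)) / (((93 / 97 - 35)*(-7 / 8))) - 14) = 0.46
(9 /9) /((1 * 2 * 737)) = 1 /1474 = 0.00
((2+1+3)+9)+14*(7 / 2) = 64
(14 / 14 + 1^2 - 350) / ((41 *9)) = -116 / 123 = -0.94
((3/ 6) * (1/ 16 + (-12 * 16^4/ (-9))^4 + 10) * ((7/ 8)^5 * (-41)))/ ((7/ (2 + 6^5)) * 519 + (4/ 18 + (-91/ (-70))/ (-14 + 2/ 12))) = -84031045522850100709905994516080065/ 81607656996864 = -1029695602289858978780.47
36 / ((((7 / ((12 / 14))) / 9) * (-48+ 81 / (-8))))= -5184 / 7595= -0.68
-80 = -80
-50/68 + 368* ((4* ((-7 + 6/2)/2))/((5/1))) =-100221/170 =-589.54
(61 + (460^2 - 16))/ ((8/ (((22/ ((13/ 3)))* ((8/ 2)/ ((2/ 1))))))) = 6984285/ 26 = 268626.35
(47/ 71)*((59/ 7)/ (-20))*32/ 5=-22184/ 12425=-1.79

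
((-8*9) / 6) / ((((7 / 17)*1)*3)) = -68 / 7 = -9.71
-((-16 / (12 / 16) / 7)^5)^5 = 1427247692705959881058285969449495136382746624 / 1136272165922724266740722458520501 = 1256079076395.35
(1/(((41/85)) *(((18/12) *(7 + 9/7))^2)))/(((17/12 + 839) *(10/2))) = 3332/1043222655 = 0.00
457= 457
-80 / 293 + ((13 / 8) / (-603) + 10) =9.72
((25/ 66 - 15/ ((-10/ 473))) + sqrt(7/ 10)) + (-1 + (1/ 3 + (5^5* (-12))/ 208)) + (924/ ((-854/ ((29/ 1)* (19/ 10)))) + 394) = sqrt(70)/ 10 + 451837757/ 523380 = 864.14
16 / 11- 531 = -5825 / 11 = -529.55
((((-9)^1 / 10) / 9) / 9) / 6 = -1 / 540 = -0.00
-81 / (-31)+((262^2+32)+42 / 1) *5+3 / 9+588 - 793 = 31935079 / 93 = 343387.95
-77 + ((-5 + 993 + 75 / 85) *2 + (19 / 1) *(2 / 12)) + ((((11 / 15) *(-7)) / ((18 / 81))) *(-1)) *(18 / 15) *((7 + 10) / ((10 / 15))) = 3328759 / 1275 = 2610.79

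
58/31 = 1.87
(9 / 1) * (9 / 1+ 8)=153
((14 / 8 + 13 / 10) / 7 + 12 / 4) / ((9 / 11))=5291 / 1260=4.20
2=2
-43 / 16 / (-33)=43 / 528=0.08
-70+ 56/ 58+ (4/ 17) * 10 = -32874/ 493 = -66.68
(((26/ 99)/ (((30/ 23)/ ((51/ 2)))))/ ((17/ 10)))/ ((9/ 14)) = 4186/ 891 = 4.70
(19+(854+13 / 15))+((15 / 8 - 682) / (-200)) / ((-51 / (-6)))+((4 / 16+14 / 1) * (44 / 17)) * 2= 948.03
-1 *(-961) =961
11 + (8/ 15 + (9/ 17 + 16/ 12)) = 3416/ 255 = 13.40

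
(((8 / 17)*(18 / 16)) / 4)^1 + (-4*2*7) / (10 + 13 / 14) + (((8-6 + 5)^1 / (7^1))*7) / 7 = -2443 / 612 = -3.99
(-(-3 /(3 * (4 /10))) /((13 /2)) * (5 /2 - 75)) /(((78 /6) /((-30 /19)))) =3.39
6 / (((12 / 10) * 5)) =1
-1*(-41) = 41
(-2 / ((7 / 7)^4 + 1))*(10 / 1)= -10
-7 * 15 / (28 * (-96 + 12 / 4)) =5 / 124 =0.04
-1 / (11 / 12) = -12 / 11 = -1.09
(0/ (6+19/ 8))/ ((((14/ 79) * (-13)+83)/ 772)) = 0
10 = 10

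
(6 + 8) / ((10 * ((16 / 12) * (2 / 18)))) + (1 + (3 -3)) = 209 / 20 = 10.45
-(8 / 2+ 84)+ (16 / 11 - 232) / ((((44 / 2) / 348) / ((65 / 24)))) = -9964.78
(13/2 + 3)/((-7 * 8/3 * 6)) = -19/224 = -0.08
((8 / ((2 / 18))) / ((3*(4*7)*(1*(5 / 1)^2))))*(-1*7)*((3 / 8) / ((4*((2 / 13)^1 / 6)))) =-351 / 400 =-0.88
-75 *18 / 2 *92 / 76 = -817.11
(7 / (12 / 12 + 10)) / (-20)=-7 / 220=-0.03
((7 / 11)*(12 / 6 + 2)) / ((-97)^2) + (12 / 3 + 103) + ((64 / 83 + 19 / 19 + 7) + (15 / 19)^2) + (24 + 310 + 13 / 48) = 67083692017285 / 148854745776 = 450.67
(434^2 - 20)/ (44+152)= 47084/ 49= 960.90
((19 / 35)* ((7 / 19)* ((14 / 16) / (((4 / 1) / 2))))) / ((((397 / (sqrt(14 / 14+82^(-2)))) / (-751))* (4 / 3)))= -0.12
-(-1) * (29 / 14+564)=7925 / 14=566.07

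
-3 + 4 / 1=1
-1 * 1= -1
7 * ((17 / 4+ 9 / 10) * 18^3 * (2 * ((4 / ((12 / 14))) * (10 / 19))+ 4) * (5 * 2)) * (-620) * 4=-882910990080 / 19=-46468999477.89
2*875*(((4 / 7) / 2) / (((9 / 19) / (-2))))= -19000 / 9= -2111.11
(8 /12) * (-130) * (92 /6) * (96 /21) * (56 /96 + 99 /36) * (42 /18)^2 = -26790400 /243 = -110248.56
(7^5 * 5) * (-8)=-672280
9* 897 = 8073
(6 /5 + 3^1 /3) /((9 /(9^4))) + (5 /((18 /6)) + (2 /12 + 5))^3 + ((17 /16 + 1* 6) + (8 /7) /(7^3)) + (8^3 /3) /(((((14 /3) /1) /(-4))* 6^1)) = 9882557633 /5186160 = 1905.56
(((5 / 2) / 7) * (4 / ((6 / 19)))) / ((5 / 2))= 38 / 21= 1.81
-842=-842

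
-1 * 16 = -16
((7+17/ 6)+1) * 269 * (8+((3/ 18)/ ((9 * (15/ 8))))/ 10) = 28329197/ 1215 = 23316.21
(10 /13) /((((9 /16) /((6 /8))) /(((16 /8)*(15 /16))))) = 25 /13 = 1.92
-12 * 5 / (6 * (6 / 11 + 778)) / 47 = -55 / 201254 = -0.00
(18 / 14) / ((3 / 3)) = 1.29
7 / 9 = 0.78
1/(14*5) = 1/70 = 0.01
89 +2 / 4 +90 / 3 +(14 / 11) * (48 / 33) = 29367 / 242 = 121.35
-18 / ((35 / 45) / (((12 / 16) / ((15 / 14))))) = -81 / 5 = -16.20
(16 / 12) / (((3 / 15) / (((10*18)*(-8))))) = -9600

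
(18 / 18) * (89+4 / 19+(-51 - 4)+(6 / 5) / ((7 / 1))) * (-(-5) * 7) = 22864 / 19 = 1203.37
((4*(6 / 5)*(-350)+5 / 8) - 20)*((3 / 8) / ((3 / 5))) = -67975 / 64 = -1062.11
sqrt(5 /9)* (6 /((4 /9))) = 9* sqrt(5) /2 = 10.06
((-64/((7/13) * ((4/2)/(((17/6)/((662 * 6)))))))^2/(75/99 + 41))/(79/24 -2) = 2644928/79383846843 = 0.00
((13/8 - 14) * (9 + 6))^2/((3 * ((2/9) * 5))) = 1323135/128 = 10336.99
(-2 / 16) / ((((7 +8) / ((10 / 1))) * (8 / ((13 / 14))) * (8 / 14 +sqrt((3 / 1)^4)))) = -13 / 12864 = -0.00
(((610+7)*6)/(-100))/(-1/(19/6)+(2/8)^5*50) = 9003264/64925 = 138.67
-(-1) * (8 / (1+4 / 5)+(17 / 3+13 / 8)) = 845 / 72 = 11.74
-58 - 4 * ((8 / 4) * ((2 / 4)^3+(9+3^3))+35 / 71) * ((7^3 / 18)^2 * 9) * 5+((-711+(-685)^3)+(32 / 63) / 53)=-103101122908487 / 316092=-326174414.12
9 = 9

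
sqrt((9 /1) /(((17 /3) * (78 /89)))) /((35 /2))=3 * sqrt(39338) /7735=0.08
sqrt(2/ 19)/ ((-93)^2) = sqrt(38)/ 164331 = 0.00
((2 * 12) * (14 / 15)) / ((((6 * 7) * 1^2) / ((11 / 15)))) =88 / 225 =0.39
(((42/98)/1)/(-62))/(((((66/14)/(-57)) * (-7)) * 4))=-57/19096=-0.00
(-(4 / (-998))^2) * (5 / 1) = -0.00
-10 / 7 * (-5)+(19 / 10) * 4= 516 / 35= 14.74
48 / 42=8 / 7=1.14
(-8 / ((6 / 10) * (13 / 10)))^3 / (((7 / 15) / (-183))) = 19520000000 / 46137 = 423087.76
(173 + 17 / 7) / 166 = 614 / 581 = 1.06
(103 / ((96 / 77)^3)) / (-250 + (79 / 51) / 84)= -5595724981 / 26318954496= -0.21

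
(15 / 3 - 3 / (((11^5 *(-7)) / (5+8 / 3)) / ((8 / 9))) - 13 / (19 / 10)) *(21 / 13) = -355113959 / 119338791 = -2.98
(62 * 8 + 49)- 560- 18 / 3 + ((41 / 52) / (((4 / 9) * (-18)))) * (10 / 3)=-13309 / 624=-21.33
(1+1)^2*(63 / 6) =42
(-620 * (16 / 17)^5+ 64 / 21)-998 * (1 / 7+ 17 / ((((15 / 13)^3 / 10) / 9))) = -741383816620646 / 745424925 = -994578.79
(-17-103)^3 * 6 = -10368000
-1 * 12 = -12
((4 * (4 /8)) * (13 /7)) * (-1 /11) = -26 /77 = -0.34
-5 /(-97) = 5 /97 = 0.05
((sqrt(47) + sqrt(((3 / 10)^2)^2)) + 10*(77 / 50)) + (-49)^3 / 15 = -2348333 / 300 + sqrt(47) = -7820.92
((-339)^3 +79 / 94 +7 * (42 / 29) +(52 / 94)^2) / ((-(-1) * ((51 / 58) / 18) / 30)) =-898452628009380 / 37553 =-23924922855.95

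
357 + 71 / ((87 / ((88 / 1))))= 37307 / 87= 428.82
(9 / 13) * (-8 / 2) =-36 / 13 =-2.77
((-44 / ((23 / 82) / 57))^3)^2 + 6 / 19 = 1437480321875118999670105655023398 / 2812681891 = 511071062275033149018879.10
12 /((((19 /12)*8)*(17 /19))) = 18 /17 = 1.06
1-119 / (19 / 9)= -1052 / 19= -55.37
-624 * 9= -5616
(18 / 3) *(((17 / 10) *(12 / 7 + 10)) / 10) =2091 / 175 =11.95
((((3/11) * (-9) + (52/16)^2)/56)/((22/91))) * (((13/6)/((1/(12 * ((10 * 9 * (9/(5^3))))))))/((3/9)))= 58602609/193600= 302.70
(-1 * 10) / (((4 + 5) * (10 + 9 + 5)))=-5 / 108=-0.05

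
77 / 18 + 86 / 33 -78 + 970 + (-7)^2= 947.88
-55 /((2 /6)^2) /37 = -495 /37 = -13.38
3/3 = 1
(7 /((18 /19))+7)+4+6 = 24.39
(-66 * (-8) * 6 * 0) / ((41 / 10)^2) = 0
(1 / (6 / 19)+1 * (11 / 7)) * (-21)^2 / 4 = 4179 / 8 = 522.38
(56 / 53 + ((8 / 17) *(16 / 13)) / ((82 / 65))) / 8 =6999 / 36941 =0.19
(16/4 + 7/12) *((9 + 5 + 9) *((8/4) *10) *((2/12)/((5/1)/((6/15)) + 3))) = 6325/279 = 22.67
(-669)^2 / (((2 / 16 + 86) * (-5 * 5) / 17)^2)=8278088256 / 296700625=27.90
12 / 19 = 0.63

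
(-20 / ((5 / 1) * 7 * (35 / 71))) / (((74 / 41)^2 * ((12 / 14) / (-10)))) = 119351 / 28749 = 4.15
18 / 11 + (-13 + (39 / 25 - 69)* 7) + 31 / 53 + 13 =-6848191 / 14575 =-469.86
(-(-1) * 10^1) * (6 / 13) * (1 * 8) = 480 / 13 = 36.92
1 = 1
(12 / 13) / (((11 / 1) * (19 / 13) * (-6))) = -2 / 209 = -0.01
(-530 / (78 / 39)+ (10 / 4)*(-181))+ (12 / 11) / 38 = -299903 / 418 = -717.47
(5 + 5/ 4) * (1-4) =-75/ 4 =-18.75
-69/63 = -23/21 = -1.10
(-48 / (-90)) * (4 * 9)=96 / 5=19.20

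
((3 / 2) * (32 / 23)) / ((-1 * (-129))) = 16 / 989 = 0.02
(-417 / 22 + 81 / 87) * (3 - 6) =34497 / 638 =54.07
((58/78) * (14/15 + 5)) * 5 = 2581/117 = 22.06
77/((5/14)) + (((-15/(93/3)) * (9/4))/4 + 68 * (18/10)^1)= 167513/496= 337.73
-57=-57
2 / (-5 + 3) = -1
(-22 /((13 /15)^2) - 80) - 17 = -21343 /169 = -126.29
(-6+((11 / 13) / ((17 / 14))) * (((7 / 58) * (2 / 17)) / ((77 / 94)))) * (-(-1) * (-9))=5871618 / 108953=53.89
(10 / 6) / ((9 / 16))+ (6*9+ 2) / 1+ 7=65.96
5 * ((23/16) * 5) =575/16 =35.94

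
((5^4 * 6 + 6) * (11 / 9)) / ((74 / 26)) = 179036 / 111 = 1612.94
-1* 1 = -1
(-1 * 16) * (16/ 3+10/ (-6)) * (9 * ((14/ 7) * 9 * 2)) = -19008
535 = 535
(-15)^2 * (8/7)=1800/7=257.14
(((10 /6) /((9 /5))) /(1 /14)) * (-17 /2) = -2975 /27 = -110.19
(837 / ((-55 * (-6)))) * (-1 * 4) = -558 / 55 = -10.15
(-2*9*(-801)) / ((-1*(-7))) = 14418 / 7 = 2059.71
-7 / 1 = -7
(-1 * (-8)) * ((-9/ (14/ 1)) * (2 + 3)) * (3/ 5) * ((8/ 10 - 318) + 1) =170748/ 35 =4878.51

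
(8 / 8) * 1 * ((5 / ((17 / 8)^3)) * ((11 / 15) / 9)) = 5632 / 132651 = 0.04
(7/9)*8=56/9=6.22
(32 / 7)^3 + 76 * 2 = 84904 / 343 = 247.53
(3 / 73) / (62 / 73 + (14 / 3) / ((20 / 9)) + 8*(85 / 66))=0.00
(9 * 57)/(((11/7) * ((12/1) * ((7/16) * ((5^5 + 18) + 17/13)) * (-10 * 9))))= -247/1124090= -0.00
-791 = -791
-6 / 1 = -6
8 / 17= 0.47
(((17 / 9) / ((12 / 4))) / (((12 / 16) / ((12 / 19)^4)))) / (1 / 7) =121856 / 130321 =0.94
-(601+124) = -725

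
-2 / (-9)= 2 / 9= 0.22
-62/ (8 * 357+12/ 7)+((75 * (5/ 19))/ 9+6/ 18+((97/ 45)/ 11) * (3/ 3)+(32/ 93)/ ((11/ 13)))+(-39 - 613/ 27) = -58.60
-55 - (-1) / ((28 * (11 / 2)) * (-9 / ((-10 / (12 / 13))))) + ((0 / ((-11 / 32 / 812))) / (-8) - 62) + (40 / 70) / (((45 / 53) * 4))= -4857539 / 41580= -116.82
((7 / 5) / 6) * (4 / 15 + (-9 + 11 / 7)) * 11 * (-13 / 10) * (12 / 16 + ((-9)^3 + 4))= -19470737 / 1125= -17307.32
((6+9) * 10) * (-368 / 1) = -55200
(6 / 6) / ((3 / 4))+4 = 16 / 3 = 5.33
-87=-87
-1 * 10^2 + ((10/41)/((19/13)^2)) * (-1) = -1481790/14801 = -100.11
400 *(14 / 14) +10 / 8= 1605 / 4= 401.25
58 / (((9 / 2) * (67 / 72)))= 928 / 67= 13.85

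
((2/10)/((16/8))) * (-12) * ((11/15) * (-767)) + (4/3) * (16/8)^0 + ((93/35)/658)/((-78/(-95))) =6074308007/8981700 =676.30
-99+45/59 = -5796/59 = -98.24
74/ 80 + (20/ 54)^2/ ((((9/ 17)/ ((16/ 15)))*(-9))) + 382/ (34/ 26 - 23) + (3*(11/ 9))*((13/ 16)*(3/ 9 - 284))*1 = -574025410459/ 666072720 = -861.81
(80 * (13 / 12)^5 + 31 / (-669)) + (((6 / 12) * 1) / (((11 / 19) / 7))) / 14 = 4568614357 / 38149056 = 119.76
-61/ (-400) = 61/ 400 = 0.15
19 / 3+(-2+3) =22 / 3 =7.33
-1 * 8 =-8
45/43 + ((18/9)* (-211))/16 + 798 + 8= 268551/344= 780.67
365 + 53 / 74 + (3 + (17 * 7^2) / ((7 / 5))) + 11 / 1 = 72129 / 74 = 974.72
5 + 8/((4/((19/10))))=44/5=8.80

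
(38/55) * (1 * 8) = 304/55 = 5.53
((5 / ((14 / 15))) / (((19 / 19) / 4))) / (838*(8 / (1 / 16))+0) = 75 / 375424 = 0.00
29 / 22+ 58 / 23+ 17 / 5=18317 / 2530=7.24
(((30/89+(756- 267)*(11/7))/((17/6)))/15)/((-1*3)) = -18782/3115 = -6.03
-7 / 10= -0.70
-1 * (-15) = 15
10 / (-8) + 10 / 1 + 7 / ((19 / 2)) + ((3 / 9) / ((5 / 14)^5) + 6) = 51908999 / 712500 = 72.85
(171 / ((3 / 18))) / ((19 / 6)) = 324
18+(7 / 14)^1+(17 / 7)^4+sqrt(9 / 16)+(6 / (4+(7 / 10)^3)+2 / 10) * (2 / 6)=34137544517 / 625652580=54.56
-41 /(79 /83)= -3403 /79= -43.08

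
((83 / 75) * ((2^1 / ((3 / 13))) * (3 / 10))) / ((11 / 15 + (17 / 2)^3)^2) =207168 / 27219655445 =0.00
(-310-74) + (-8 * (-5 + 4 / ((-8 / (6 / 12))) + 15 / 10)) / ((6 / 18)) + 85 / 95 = -293.11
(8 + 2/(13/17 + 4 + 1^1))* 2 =16.69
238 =238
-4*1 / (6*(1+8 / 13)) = -26 / 63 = -0.41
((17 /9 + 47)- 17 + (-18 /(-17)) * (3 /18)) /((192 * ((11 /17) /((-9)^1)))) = -223 /96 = -2.32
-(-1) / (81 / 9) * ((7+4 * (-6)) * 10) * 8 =-1360 / 9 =-151.11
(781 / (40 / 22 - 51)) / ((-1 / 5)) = 42955 / 541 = 79.40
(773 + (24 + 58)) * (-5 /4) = -4275 /4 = -1068.75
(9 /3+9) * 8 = 96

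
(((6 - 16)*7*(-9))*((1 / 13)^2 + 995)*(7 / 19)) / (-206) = -370783980 / 330733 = -1121.10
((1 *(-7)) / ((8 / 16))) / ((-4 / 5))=17.50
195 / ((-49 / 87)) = -16965 / 49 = -346.22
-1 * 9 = -9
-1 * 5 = -5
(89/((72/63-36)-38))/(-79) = 623/40290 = 0.02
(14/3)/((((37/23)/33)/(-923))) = -3269266/37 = -88358.54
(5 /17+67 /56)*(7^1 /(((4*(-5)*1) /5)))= -1419 /544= -2.61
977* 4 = 3908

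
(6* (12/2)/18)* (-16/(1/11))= -352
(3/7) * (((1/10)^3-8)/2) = -23997/14000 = -1.71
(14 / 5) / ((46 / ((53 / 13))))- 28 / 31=-30359 / 46345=-0.66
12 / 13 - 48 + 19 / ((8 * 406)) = -1987529 / 42224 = -47.07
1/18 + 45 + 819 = 15553/18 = 864.06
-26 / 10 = -13 / 5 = -2.60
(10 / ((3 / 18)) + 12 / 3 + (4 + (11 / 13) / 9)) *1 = 68.09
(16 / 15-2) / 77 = -2 / 165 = -0.01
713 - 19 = 694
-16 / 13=-1.23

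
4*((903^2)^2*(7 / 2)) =9308485721934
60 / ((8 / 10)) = 75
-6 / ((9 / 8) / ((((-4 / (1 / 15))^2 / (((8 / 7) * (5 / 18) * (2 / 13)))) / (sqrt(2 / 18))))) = -1179360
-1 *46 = -46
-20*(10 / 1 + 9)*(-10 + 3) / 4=665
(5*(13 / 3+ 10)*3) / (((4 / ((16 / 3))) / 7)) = 6020 / 3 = 2006.67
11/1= 11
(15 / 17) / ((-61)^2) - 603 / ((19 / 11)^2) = -202.11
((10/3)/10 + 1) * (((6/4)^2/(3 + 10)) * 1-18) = -309/13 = -23.77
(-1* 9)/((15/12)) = -36/5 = -7.20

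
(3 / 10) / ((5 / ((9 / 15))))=9 / 250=0.04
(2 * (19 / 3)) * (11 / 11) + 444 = 1370 / 3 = 456.67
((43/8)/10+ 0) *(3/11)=129/880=0.15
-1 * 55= -55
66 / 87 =22 / 29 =0.76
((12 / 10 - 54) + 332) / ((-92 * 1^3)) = -349 / 115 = -3.03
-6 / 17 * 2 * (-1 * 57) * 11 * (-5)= -37620 / 17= -2212.94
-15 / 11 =-1.36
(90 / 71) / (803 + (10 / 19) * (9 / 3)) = 1710 / 1085377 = 0.00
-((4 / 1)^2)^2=-256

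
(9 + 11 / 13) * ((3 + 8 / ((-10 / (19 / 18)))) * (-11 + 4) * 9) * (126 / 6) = -1825152 / 65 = -28079.26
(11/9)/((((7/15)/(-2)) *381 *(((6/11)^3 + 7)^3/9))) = -259374246010/770176991146493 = -0.00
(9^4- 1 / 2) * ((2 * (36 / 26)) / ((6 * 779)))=39363 / 10127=3.89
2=2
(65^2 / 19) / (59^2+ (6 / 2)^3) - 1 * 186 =-12393047 / 66652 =-185.94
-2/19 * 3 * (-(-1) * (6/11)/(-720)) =1/4180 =0.00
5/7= 0.71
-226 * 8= -1808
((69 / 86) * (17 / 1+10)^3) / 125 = 1358127 / 10750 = 126.34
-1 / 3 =-0.33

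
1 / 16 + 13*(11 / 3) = 2291 / 48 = 47.73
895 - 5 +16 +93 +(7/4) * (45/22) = 88227/88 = 1002.58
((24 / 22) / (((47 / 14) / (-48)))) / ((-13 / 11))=8064 / 611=13.20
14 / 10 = 7 / 5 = 1.40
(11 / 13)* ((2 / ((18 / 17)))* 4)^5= 15993269248 / 767637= 20834.42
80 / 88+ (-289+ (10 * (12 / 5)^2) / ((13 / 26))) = -9509 / 55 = -172.89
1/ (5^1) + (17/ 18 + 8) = 823/ 90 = 9.14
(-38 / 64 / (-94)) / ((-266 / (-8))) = 1 / 5264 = 0.00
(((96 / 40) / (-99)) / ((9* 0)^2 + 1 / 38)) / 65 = -152 / 10725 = -0.01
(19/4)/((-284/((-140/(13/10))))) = 3325/1846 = 1.80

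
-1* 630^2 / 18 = -22050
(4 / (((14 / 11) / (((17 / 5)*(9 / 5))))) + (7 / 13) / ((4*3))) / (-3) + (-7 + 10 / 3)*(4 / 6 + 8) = -3128921 / 81900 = -38.20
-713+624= -89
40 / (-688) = -5 / 86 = -0.06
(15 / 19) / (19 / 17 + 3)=51 / 266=0.19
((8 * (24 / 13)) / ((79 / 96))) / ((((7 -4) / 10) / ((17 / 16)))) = 65280 / 1027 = 63.56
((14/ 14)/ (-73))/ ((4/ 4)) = -1/ 73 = -0.01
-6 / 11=-0.55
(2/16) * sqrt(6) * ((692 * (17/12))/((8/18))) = 8823 * sqrt(6)/32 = 675.37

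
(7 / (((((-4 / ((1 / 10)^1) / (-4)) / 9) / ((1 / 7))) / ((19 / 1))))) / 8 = 171 / 80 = 2.14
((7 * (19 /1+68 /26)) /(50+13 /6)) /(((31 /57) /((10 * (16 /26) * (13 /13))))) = 53817120 /1639807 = 32.82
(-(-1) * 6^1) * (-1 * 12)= -72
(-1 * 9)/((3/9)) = -27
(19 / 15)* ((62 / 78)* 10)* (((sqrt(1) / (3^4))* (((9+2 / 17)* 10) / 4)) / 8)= 456475 / 1288872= 0.35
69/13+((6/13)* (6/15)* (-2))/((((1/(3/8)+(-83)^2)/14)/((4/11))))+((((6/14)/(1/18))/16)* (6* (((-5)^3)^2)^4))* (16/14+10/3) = 1118132539093494422972047239/1448697250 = 771819328775211261.68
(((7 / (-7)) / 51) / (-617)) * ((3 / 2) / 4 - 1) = -5 / 251736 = -0.00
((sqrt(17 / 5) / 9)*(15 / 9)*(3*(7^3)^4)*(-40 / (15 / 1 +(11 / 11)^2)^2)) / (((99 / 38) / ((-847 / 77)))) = 9354154672.92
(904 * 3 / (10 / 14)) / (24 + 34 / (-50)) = 162.81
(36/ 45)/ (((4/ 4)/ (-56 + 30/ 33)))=-2424/ 55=-44.07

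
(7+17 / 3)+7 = 59 / 3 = 19.67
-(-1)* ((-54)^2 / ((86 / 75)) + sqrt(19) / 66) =sqrt(19) / 66 + 109350 / 43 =2543.09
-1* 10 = -10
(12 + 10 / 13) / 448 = 83 / 2912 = 0.03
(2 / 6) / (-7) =-1 / 21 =-0.05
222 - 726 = -504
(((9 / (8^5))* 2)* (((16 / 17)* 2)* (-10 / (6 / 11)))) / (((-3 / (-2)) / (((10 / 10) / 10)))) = -11 / 8704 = -0.00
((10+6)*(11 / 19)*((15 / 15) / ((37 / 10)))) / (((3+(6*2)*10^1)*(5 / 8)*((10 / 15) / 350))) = 492800 / 28823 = 17.10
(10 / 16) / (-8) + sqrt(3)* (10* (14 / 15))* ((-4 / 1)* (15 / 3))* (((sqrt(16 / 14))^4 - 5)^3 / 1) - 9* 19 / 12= -917 / 64 + 474379280* sqrt(3) / 50421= 16281.44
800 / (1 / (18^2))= 259200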